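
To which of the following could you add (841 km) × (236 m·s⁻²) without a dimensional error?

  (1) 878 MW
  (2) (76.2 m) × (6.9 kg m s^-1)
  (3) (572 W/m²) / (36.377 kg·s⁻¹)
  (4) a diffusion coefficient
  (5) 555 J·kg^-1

Reference: [m] · [m·s⁻²] = m²·s⁻².
Each option:
  (1) W = J·s⁻¹ = kg·m²·s⁻³
  (2) [m] · [kg·m·s⁻¹] = kg·m²·s⁻¹
  (3) [kg·s⁻³] / [kg·s⁻¹] = s⁻²
  (4) [diffusion coefficient] = m²·s⁻¹
  (5) J·kg⁻¹ = N·m·kg⁻¹ = m²·s⁻²  ← same
Only (5) matches m²·s⁻².

(5)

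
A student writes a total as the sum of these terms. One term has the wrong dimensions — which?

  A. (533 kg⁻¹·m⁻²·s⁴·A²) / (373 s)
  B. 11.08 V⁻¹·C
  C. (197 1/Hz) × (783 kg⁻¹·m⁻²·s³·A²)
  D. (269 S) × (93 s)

Work out the base dimensions of each:
  A. [kg⁻¹·m⁻²·s⁴·A²] / [s] = kg⁻¹·m⁻²·s³·A²
  B. C·V⁻¹ = s·A·(J·C⁻¹)⁻¹ = kg⁻¹·m⁻²·s⁴·A²
  C. [s] · [kg⁻¹·m⁻²·s³·A²] = kg⁻¹·m⁻²·s⁴·A²
  D. [kg⁻¹·m⁻²·s³·A²] · [s] = kg⁻¹·m⁻²·s⁴·A²
All reduce to kg⁻¹·m⁻²·s⁴·A² except A., which is kg⁻¹·m⁻²·s³·A².

A.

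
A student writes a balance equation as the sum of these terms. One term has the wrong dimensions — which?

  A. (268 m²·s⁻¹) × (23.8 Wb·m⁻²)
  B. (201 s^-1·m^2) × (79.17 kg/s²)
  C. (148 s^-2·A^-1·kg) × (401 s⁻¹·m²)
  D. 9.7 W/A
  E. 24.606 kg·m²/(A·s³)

B.

Dimensions:
  A. [m²·s⁻¹] · [kg·s⁻²·A⁻¹] = kg·m²·s⁻³·A⁻¹
  B. [m²·s⁻¹] · [kg·s⁻²] = kg·m²·s⁻³
  C. [kg·s⁻²·A⁻¹] · [m²·s⁻¹] = kg·m²·s⁻³·A⁻¹
  D. W·A⁻¹ = J·s⁻¹·A⁻¹ = kg·m²·s⁻³·A⁻¹
  E. kg·m²·s⁻³·A⁻¹
All reduce to kg·m²·s⁻³·A⁻¹ except B., which is kg·m²·s⁻³.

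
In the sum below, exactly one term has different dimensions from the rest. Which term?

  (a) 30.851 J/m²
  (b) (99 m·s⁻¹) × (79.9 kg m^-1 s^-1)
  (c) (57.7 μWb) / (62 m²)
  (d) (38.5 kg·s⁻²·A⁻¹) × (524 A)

Work out the base dimensions of each:
  (a) J·m⁻² = N·m·m⁻² = kg·s⁻²
  (b) [m·s⁻¹] · [kg·m⁻¹·s⁻¹] = kg·s⁻²
  (c) [kg·m²·s⁻²·A⁻¹] / [m²] = kg·s⁻²·A⁻¹
  (d) [kg·s⁻²·A⁻¹] · [A] = kg·s⁻²
All reduce to kg·s⁻² except (c), which is kg·s⁻²·A⁻¹.

(c)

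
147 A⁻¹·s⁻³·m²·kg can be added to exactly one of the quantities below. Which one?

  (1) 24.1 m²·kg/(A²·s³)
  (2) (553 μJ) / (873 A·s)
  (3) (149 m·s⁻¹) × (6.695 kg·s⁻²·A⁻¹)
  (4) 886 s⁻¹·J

(2)

Reference: kg·m²·s⁻³·A⁻¹.
Each option:
  (1) kg·m²·s⁻³·A⁻²
  (2) [kg·m²·s⁻²] / [s·A] = kg·m²·s⁻³·A⁻¹  ← same
  (3) [m·s⁻¹] · [kg·s⁻²·A⁻¹] = kg·m·s⁻³·A⁻¹
  (4) J·s⁻¹ = N·m·s⁻¹ = kg·m²·s⁻³
Only (2) matches kg·m²·s⁻³·A⁻¹.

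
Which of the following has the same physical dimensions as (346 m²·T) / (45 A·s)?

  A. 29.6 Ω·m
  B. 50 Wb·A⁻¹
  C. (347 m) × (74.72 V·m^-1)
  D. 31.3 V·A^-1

Reference: [kg·m²·s⁻²·A⁻¹] / [s·A] = kg·m²·s⁻³·A⁻².
Each option:
  A. Ω·m = V·A⁻¹·m = kg·m³·s⁻³·A⁻²
  B. Wb·A⁻¹ = V·s·A⁻¹ = kg·m²·s⁻²·A⁻²
  C. [m] · [kg·m·s⁻³·A⁻¹] = kg·m²·s⁻³·A⁻¹
  D. V·A⁻¹ = J·C⁻¹·A⁻¹ = kg·m²·s⁻³·A⁻²  ← same
Only D. matches kg·m²·s⁻³·A⁻².

D.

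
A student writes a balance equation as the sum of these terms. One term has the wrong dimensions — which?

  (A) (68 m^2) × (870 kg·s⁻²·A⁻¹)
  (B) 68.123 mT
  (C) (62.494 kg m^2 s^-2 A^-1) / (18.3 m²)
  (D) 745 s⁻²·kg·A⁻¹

In SI base units:
  (A) [m²] · [kg·s⁻²·A⁻¹] = kg·m²·s⁻²·A⁻¹
  (B) T = Wb·m⁻² = kg·s⁻²·A⁻¹
  (C) [kg·m²·s⁻²·A⁻¹] / [m²] = kg·s⁻²·A⁻¹
  (D) kg·s⁻²·A⁻¹
All reduce to kg·s⁻²·A⁻¹ except (A), which is kg·m²·s⁻²·A⁻¹.

(A)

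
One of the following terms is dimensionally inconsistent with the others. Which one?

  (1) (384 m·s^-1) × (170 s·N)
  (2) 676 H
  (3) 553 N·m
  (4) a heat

(2)

Expand each in SI base units:
  (1) [m·s⁻¹] · [kg·m·s⁻¹] = kg·m²·s⁻²
  (2) H = V·s·A⁻¹ = kg·m²·s⁻²·A⁻²
  (3) N·m = kg·m·s⁻²·m = kg·m²·s⁻²
  (4) [heat] = kg·m²·s⁻²
All reduce to kg·m²·s⁻² except (2), which is kg·m²·s⁻²·A⁻².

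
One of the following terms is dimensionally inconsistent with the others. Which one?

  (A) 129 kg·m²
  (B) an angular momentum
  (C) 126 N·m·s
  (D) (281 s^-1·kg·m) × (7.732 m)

(A)

Reduce each to base SI dimensions:
  (A) kg·m²
  (B) [angular momentum] = kg·m²·s⁻¹
  (C) N·m·s = kg·m·s⁻²·m·s = kg·m²·s⁻¹
  (D) [kg·m·s⁻¹] · [m] = kg·m²·s⁻¹
All reduce to kg·m²·s⁻¹ except (A), which is kg·m².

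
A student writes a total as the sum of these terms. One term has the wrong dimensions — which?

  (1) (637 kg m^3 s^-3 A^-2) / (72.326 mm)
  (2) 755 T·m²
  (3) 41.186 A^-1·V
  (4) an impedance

(2)

Dimensions:
  (1) [kg·m³·s⁻³·A⁻²] / [m] = kg·m²·s⁻³·A⁻²
  (2) T·m² = Wb·m⁻²·m² = kg·m²·s⁻²·A⁻¹
  (3) V·A⁻¹ = J·C⁻¹·A⁻¹ = kg·m²·s⁻³·A⁻²
  (4) [impedance] = kg·m²·s⁻³·A⁻²
All reduce to kg·m²·s⁻³·A⁻² except (2), which is kg·m²·s⁻²·A⁻¹.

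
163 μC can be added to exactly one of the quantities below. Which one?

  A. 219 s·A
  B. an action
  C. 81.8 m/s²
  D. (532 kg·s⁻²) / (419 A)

Reference: C = s·A.
Each option:
  A. s·A  ← same
  B. [action] = kg·m²·s⁻¹
  C. m·s⁻²
  D. [kg·s⁻²] / [A] = kg·s⁻²·A⁻¹
Only A. matches s·A.

A.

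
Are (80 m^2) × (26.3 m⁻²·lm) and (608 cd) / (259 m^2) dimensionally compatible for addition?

Reduce each to base SI dimensions:
  (80 m^2) × (26.3 m⁻²·lm):  [m²] · [m⁻²·cd] = cd
  (608 cd) / (259 m^2):  [cd] / [m²] = m⁻²·cd
cd ≠ m⁻²·cd, so they cannot be added.

No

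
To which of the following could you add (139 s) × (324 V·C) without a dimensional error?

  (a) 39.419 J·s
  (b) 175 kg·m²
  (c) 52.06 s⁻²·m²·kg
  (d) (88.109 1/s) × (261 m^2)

Reference: [s] · [kg·m²·s⁻²] = kg·m²·s⁻¹.
Each option:
  (a) J·s = N·m·s = kg·m²·s⁻¹  ← same
  (b) kg·m²
  (c) kg·m²·s⁻²
  (d) [s⁻¹] · [m²] = m²·s⁻¹
Only (a) matches kg·m²·s⁻¹.

(a)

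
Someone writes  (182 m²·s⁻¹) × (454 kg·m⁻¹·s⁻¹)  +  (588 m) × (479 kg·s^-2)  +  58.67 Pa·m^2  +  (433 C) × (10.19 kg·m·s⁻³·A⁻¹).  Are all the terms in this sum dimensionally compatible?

Yes

In SI base units:
  (182 m²·s⁻¹) × (454 kg·m⁻¹·s⁻¹):  [m²·s⁻¹] · [kg·m⁻¹·s⁻¹] = kg·m·s⁻²
  (588 m) × (479 kg·s^-2):  [m] · [kg·s⁻²] = kg·m·s⁻²
  58.67 Pa·m^2:  Pa·m² = N·m⁻²·m² = kg·m·s⁻²
  (433 C) × (10.19 kg·m·s⁻³·A⁻¹):  [s·A] · [kg·m·s⁻³·A⁻¹] = kg·m·s⁻²
Every term reduces to kg·m·s⁻².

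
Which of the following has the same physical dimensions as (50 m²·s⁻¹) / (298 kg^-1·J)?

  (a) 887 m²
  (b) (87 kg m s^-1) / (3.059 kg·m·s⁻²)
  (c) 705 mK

Reference: [m²·s⁻¹] / [m²·s⁻²] = s.
Each option:
  (a) m²
  (b) [kg·m·s⁻¹] / [kg·m·s⁻²] = s  ← same
  (c) K
Only (b) matches s.

(b)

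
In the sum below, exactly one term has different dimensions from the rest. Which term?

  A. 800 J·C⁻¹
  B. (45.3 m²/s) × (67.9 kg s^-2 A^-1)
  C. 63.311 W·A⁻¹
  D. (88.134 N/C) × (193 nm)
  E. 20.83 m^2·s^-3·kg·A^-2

Expand each in SI base units:
  A. J·C⁻¹ = N·m·(s·A)⁻¹ = kg·m²·s⁻³·A⁻¹
  B. [m²·s⁻¹] · [kg·s⁻²·A⁻¹] = kg·m²·s⁻³·A⁻¹
  C. W·A⁻¹ = J·s⁻¹·A⁻¹ = kg·m²·s⁻³·A⁻¹
  D. [kg·m·s⁻³·A⁻¹] · [m] = kg·m²·s⁻³·A⁻¹
  E. kg·m²·s⁻³·A⁻²
All reduce to kg·m²·s⁻³·A⁻¹ except E., which is kg·m²·s⁻³·A⁻².

E.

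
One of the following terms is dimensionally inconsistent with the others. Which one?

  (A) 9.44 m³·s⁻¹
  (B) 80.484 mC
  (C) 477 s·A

Reduce each to base SI dimensions:
  (A) m³·s⁻¹
  (B) C = s·A
  (C) s·A
All reduce to s·A except (A), which is m³·s⁻¹.

(A)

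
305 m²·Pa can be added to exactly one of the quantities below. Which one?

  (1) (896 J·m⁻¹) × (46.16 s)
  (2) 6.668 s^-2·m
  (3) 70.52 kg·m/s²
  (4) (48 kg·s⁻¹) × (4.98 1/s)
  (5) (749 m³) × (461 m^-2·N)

(3)

Reference: Pa·m² = N·m⁻²·m² = kg·m·s⁻².
Each option:
  (1) [kg·m·s⁻²] · [s] = kg·m·s⁻¹
  (2) m·s⁻²
  (3) kg·m·s⁻²  ← same
  (4) [kg·s⁻¹] · [s⁻¹] = kg·s⁻²
  (5) [m³] · [kg·m⁻¹·s⁻²] = kg·m²·s⁻²
Only (3) matches kg·m·s⁻².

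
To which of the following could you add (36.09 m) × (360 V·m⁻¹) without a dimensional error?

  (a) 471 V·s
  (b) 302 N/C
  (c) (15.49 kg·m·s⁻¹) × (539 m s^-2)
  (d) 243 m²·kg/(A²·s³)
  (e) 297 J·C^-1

(e)

Reference: [m] · [kg·m·s⁻³·A⁻¹] = kg·m²·s⁻³·A⁻¹.
Each option:
  (a) V·s = J·C⁻¹·s = kg·m²·s⁻²·A⁻¹
  (b) N·C⁻¹ = kg·m·s⁻²·(s·A)⁻¹ = kg·m·s⁻³·A⁻¹
  (c) [kg·m·s⁻¹] · [m·s⁻²] = kg·m²·s⁻³
  (d) kg·m²·s⁻³·A⁻²
  (e) J·C⁻¹ = N·m·(s·A)⁻¹ = kg·m²·s⁻³·A⁻¹  ← same
Only (e) matches kg·m²·s⁻³·A⁻¹.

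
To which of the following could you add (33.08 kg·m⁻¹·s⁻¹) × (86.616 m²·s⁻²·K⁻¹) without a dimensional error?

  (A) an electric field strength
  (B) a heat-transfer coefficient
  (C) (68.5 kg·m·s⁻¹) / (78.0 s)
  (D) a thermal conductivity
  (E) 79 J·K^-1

Reference: [kg·m⁻¹·s⁻¹] · [m²·s⁻²·K⁻¹] = kg·m·s⁻³·K⁻¹.
Each option:
  (A) [electric field strength] = kg·m·s⁻³·A⁻¹
  (B) [heat-transfer coefficient] = kg·s⁻³·K⁻¹
  (C) [kg·m·s⁻¹] / [s] = kg·m·s⁻²
  (D) [thermal conductivity] = kg·m·s⁻³·K⁻¹  ← same
  (E) J·K⁻¹ = N·m·K⁻¹ = kg·m²·s⁻²·K⁻¹
Only (D) matches kg·m·s⁻³·K⁻¹.

(D)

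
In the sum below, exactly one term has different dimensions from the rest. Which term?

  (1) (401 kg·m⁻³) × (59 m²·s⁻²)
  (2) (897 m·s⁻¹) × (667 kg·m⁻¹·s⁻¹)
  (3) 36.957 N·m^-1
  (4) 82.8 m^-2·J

Expand each in SI base units:
  (1) [kg·m⁻³] · [m²·s⁻²] = kg·m⁻¹·s⁻²
  (2) [m·s⁻¹] · [kg·m⁻¹·s⁻¹] = kg·s⁻²
  (3) N·m⁻¹ = kg·m·s⁻²·m⁻¹ = kg·s⁻²
  (4) J·m⁻² = N·m·m⁻² = kg·s⁻²
All reduce to kg·s⁻² except (1), which is kg·m⁻¹·s⁻².

(1)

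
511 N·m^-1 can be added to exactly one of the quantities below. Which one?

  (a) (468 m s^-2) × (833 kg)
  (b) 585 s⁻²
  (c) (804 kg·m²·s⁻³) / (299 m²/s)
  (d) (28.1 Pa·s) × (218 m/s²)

(c)

Reference: N·m⁻¹ = kg·m·s⁻²·m⁻¹ = kg·s⁻².
Each option:
  (a) [m·s⁻²] · [kg] = kg·m·s⁻²
  (b) s⁻²
  (c) [kg·m²·s⁻³] / [m²·s⁻¹] = kg·s⁻²  ← same
  (d) [kg·m⁻¹·s⁻¹] · [m·s⁻²] = kg·s⁻³
Only (c) matches kg·s⁻².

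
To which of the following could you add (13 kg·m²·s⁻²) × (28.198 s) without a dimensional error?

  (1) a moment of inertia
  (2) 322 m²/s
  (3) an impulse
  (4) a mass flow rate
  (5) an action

Reference: [kg·m²·s⁻²] · [s] = kg·m²·s⁻¹.
Each option:
  (1) [moment of inertia] = kg·m²
  (2) m²·s⁻¹
  (3) [impulse] = kg·m·s⁻¹
  (4) [mass flow rate] = kg·s⁻¹
  (5) [action] = kg·m²·s⁻¹  ← same
Only (5) matches kg·m²·s⁻¹.

(5)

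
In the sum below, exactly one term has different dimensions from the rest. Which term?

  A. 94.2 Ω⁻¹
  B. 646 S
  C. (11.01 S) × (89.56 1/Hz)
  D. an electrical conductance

Dimensions:
  A. Ω⁻¹ = (V·A⁻¹)⁻¹ = kg⁻¹·m⁻²·s³·A²
  B. S = Ω⁻¹ = kg⁻¹·m⁻²·s³·A²
  C. [kg⁻¹·m⁻²·s³·A²] · [s] = kg⁻¹·m⁻²·s⁴·A²
  D. [electrical conductance] = kg⁻¹·m⁻²·s³·A²
All reduce to kg⁻¹·m⁻²·s³·A² except C., which is kg⁻¹·m⁻²·s⁴·A².

C.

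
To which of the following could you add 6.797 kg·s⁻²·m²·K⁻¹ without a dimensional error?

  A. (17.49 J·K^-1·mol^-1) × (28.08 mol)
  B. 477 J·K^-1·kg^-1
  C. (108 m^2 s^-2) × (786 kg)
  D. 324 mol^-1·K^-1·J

Reference: kg·m²·s⁻²·K⁻¹.
Each option:
  A. [kg·m²·s⁻²·K⁻¹·mol⁻¹] · [mol] = kg·m²·s⁻²·K⁻¹  ← same
  B. J·kg⁻¹·K⁻¹ = N·m·kg⁻¹·K⁻¹ = m²·s⁻²·K⁻¹
  C. [m²·s⁻²] · [kg] = kg·m²·s⁻²
  D. J·mol⁻¹·K⁻¹ = N·m·mol⁻¹·K⁻¹ = kg·m²·s⁻²·K⁻¹·mol⁻¹
Only A. matches kg·m²·s⁻²·K⁻¹.

A.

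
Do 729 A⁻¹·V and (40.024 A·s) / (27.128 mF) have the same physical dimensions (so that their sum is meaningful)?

No

Reduce each to base SI dimensions:
  729 A⁻¹·V:  V·A⁻¹ = J·C⁻¹·A⁻¹ = kg·m²·s⁻³·A⁻²
  (40.024 A·s) / (27.128 mF):  [s·A] / [kg⁻¹·m⁻²·s⁴·A²] = kg·m²·s⁻³·A⁻¹
kg·m²·s⁻³·A⁻² ≠ kg·m²·s⁻³·A⁻¹, so they cannot be added.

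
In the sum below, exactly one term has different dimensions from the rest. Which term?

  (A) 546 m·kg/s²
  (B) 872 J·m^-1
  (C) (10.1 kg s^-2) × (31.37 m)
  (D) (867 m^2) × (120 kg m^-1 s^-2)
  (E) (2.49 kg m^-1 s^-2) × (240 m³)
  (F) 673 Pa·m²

(E)

In SI base units:
  (A) kg·m·s⁻²
  (B) J·m⁻¹ = N·m·m⁻¹ = kg·m·s⁻²
  (C) [kg·s⁻²] · [m] = kg·m·s⁻²
  (D) [m²] · [kg·m⁻¹·s⁻²] = kg·m·s⁻²
  (E) [kg·m⁻¹·s⁻²] · [m³] = kg·m²·s⁻²
  (F) Pa·m² = N·m⁻²·m² = kg·m·s⁻²
All reduce to kg·m·s⁻² except (E), which is kg·m²·s⁻².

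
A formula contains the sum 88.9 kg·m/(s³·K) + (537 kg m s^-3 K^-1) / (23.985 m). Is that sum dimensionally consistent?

No

Dimensions:
  88.9 kg·m/(s³·K):  kg·m·s⁻³·K⁻¹
  (537 kg m s^-3 K^-1) / (23.985 m):  [kg·m·s⁻³·K⁻¹] / [m] = kg·s⁻³·K⁻¹
kg·m·s⁻³·K⁻¹ ≠ kg·s⁻³·K⁻¹, so they cannot be added.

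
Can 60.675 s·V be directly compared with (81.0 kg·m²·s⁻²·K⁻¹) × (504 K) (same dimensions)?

Reduce each to base SI dimensions:
  60.675 s·V:  V·s = J·C⁻¹·s = kg·m²·s⁻²·A⁻¹
  (81.0 kg·m²·s⁻²·K⁻¹) × (504 K):  [kg·m²·s⁻²·K⁻¹] · [K] = kg·m²·s⁻²
kg·m²·s⁻²·A⁻¹ ≠ kg·m²·s⁻², so they cannot be added.

No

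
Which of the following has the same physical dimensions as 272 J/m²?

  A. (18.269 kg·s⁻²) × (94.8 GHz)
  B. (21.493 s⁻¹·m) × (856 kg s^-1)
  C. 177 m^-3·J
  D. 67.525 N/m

D.

Reference: J·m⁻² = N·m·m⁻² = kg·s⁻².
Each option:
  A. [kg·s⁻²] · [s⁻¹] = kg·s⁻³
  B. [m·s⁻¹] · [kg·s⁻¹] = kg·m·s⁻²
  C. J·m⁻³ = N·m·m⁻³ = kg·m⁻¹·s⁻²
  D. N·m⁻¹ = kg·m·s⁻²·m⁻¹ = kg·s⁻²  ← same
Only D. matches kg·s⁻².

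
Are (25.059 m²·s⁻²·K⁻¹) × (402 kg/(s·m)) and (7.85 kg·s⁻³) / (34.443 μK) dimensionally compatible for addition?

Expand each in SI base units:
  (25.059 m²·s⁻²·K⁻¹) × (402 kg/(s·m)):  [m²·s⁻²·K⁻¹] · [kg·m⁻¹·s⁻¹] = kg·m·s⁻³·K⁻¹
  (7.85 kg·s⁻³) / (34.443 μK):  [kg·s⁻³] / [K] = kg·s⁻³·K⁻¹
kg·m·s⁻³·K⁻¹ ≠ kg·s⁻³·K⁻¹, so they cannot be added.

No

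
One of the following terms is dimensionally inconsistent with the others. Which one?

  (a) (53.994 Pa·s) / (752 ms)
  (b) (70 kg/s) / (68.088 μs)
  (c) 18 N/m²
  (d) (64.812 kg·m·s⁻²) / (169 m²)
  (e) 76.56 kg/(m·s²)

(b)

Dimensions:
  (a) [kg·m⁻¹·s⁻¹] / [s] = kg·m⁻¹·s⁻²
  (b) [kg·s⁻¹] / [s] = kg·s⁻²
  (c) N·m⁻² = kg·m·s⁻²·m⁻² = kg·m⁻¹·s⁻²
  (d) [kg·m·s⁻²] / [m²] = kg·m⁻¹·s⁻²
  (e) kg·m⁻¹·s⁻²
All reduce to kg·m⁻¹·s⁻² except (b), which is kg·s⁻².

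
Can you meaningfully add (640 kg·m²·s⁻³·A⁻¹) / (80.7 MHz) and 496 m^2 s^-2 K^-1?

No

Expand each in SI base units:
  (640 kg·m²·s⁻³·A⁻¹) / (80.7 MHz):  [kg·m²·s⁻³·A⁻¹] / [s⁻¹] = kg·m²·s⁻²·A⁻¹
  496 m^2 s^-2 K^-1:  m²·s⁻²·K⁻¹
kg·m²·s⁻²·A⁻¹ ≠ m²·s⁻²·K⁻¹, so they cannot be added.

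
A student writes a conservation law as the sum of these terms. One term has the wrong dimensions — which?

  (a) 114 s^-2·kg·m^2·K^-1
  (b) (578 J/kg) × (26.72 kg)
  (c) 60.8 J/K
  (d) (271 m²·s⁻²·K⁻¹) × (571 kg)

(b)

Work out the base dimensions of each:
  (a) kg·m²·s⁻²·K⁻¹
  (b) [m²·s⁻²] · [kg] = kg·m²·s⁻²
  (c) J·K⁻¹ = N·m·K⁻¹ = kg·m²·s⁻²·K⁻¹
  (d) [m²·s⁻²·K⁻¹] · [kg] = kg·m²·s⁻²·K⁻¹
All reduce to kg·m²·s⁻²·K⁻¹ except (b), which is kg·m²·s⁻².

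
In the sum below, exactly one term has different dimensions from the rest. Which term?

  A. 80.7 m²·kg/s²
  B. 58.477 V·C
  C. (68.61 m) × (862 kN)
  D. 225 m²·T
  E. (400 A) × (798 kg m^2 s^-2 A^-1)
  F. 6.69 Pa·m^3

D.

Expand each in SI base units:
  A. kg·m²·s⁻²
  B. C·V = s·A·J·C⁻¹ = kg·m²·s⁻²
  C. [m] · [kg·m·s⁻²] = kg·m²·s⁻²
  D. T·m² = Wb·m⁻²·m² = kg·m²·s⁻²·A⁻¹
  E. [A] · [kg·m²·s⁻²·A⁻¹] = kg·m²·s⁻²
  F. Pa·m³ = N·m⁻²·m³ = kg·m²·s⁻²
All reduce to kg·m²·s⁻² except D., which is kg·m²·s⁻²·A⁻¹.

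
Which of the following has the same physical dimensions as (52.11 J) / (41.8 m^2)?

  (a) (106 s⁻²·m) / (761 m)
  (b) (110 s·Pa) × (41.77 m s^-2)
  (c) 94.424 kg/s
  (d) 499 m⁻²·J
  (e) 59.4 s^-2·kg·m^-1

Reference: [kg·m²·s⁻²] / [m²] = kg·s⁻².
Each option:
  (a) [m·s⁻²] / [m] = s⁻²
  (b) [kg·m⁻¹·s⁻¹] · [m·s⁻²] = kg·s⁻³
  (c) kg·s⁻¹
  (d) J·m⁻² = N·m·m⁻² = kg·s⁻²  ← same
  (e) kg·m⁻¹·s⁻²
Only (d) matches kg·s⁻².

(d)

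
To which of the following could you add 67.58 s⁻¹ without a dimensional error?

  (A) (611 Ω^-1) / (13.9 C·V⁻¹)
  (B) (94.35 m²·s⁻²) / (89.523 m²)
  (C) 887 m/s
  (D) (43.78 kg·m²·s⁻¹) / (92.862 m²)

(A)

Reference: s⁻¹.
Each option:
  (A) [kg⁻¹·m⁻²·s³·A²] / [kg⁻¹·m⁻²·s⁴·A²] = s⁻¹  ← same
  (B) [m²·s⁻²] / [m²] = s⁻²
  (C) m·s⁻¹
  (D) [kg·m²·s⁻¹] / [m²] = kg·s⁻¹
Only (A) matches s⁻¹.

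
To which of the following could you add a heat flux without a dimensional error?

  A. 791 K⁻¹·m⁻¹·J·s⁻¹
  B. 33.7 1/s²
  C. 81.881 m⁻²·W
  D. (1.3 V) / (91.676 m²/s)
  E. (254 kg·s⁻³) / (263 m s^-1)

C.

Reference: [heat flux] = kg·s⁻³.
Each option:
  A. J·s⁻¹·m⁻¹·K⁻¹ = N·m·s⁻¹·m⁻¹·K⁻¹ = kg·m·s⁻³·K⁻¹
  B. s⁻²
  C. W·m⁻² = J·s⁻¹·m⁻² = kg·s⁻³  ← same
  D. [kg·m²·s⁻³·A⁻¹] / [m²·s⁻¹] = kg·s⁻²·A⁻¹
  E. [kg·s⁻³] / [m·s⁻¹] = kg·m⁻¹·s⁻²
Only C. matches kg·s⁻³.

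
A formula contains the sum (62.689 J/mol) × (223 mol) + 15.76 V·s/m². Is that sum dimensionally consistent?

In SI base units:
  (62.689 J/mol) × (223 mol):  [kg·m²·s⁻²·mol⁻¹] · [mol] = kg·m²·s⁻²
  15.76 V·s/m²:  V·s·m⁻² = J·C⁻¹·s·m⁻² = kg·s⁻²·A⁻¹
kg·m²·s⁻² ≠ kg·s⁻²·A⁻¹, so they cannot be added.

No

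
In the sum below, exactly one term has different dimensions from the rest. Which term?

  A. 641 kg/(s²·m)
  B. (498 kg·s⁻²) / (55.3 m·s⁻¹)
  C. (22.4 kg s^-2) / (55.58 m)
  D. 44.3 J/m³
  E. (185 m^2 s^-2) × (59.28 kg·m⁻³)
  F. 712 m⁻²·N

Expand each in SI base units:
  A. kg·m⁻¹·s⁻²
  B. [kg·s⁻²] / [m·s⁻¹] = kg·m⁻¹·s⁻¹
  C. [kg·s⁻²] / [m] = kg·m⁻¹·s⁻²
  D. J·m⁻³ = N·m·m⁻³ = kg·m⁻¹·s⁻²
  E. [m²·s⁻²] · [kg·m⁻³] = kg·m⁻¹·s⁻²
  F. N·m⁻² = kg·m·s⁻²·m⁻² = kg·m⁻¹·s⁻²
All reduce to kg·m⁻¹·s⁻² except B., which is kg·m⁻¹·s⁻¹.

B.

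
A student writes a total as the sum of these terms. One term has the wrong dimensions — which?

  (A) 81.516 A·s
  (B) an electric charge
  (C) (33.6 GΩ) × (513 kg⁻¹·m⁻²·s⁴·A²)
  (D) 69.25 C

(C)

Dimensions:
  (A) A·s = s·A
  (B) [electric charge] = s·A
  (C) [kg·m²·s⁻³·A⁻²] · [kg⁻¹·m⁻²·s⁴·A²] = s
  (D) C = s·A
All reduce to s·A except (C), which is s.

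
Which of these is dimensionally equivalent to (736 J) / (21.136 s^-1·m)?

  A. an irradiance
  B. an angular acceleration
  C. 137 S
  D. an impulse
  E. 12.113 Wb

Reference: [kg·m²·s⁻²] / [m·s⁻¹] = kg·m·s⁻¹.
Each option:
  A. [irradiance] = kg·s⁻³
  B. [angular acceleration] = s⁻²
  C. S = Ω⁻¹ = kg⁻¹·m⁻²·s³·A²
  D. [impulse] = kg·m·s⁻¹  ← same
  E. Wb = V·s = kg·m²·s⁻²·A⁻¹
Only D. matches kg·m·s⁻¹.

D.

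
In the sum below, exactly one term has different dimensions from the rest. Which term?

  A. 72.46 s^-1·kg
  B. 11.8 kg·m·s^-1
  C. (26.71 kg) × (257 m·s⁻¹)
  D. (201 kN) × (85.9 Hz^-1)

Expand each in SI base units:
  A. kg·s⁻¹
  B. kg·m·s⁻¹
  C. [kg] · [m·s⁻¹] = kg·m·s⁻¹
  D. [kg·m·s⁻²] · [s] = kg·m·s⁻¹
All reduce to kg·m·s⁻¹ except A., which is kg·s⁻¹.

A.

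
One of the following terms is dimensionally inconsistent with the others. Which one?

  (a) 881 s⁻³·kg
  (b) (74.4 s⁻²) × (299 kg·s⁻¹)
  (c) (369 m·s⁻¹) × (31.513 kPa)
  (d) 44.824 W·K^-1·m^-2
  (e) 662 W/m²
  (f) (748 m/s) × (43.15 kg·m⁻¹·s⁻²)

(d)

In SI base units:
  (a) kg·s⁻³
  (b) [s⁻²] · [kg·s⁻¹] = kg·s⁻³
  (c) [m·s⁻¹] · [kg·m⁻¹·s⁻²] = kg·s⁻³
  (d) W·m⁻²·K⁻¹ = J·s⁻¹·m⁻²·K⁻¹ = kg·s⁻³·K⁻¹
  (e) W·m⁻² = J·s⁻¹·m⁻² = kg·s⁻³
  (f) [m·s⁻¹] · [kg·m⁻¹·s⁻²] = kg·s⁻³
All reduce to kg·s⁻³ except (d), which is kg·s⁻³·K⁻¹.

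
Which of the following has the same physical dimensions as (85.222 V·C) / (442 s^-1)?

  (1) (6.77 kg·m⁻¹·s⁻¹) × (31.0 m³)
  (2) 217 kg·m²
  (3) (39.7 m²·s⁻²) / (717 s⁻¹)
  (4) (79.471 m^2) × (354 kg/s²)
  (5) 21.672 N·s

Reference: [kg·m²·s⁻²] / [s⁻¹] = kg·m²·s⁻¹.
Each option:
  (1) [kg·m⁻¹·s⁻¹] · [m³] = kg·m²·s⁻¹  ← same
  (2) kg·m²
  (3) [m²·s⁻²] / [s⁻¹] = m²·s⁻¹
  (4) [m²] · [kg·s⁻²] = kg·m²·s⁻²
  (5) N·s = kg·m·s⁻²·s = kg·m·s⁻¹
Only (1) matches kg·m²·s⁻¹.

(1)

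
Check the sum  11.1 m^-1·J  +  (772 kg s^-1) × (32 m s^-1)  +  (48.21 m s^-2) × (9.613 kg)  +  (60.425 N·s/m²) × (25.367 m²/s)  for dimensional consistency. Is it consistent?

Yes

Dimensions:
  11.1 m^-1·J:  J·m⁻¹ = N·m·m⁻¹ = kg·m·s⁻²
  (772 kg s^-1) × (32 m s^-1):  [kg·s⁻¹] · [m·s⁻¹] = kg·m·s⁻²
  (48.21 m s^-2) × (9.613 kg):  [m·s⁻²] · [kg] = kg·m·s⁻²
  (60.425 N·s/m²) × (25.367 m²/s):  [kg·m⁻¹·s⁻¹] · [m²·s⁻¹] = kg·m·s⁻²
Every term reduces to kg·m·s⁻².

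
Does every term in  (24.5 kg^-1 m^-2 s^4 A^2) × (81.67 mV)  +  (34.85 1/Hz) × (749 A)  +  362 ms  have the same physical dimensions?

In SI base units:
  (24.5 kg^-1 m^-2 s^4 A^2) × (81.67 mV):  [kg⁻¹·m⁻²·s⁴·A²] · [kg·m²·s⁻³·A⁻¹] = s·A
  (34.85 1/Hz) × (749 A):  [s] · [A] = s·A
  362 ms:  s
The terms do not share a single dimension (s vs s·A).

No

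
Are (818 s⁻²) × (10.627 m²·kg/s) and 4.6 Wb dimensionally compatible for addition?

No

In SI base units:
  (818 s⁻²) × (10.627 m²·kg/s):  [s⁻²] · [kg·m²·s⁻¹] = kg·m²·s⁻³
  4.6 Wb:  Wb = V·s = kg·m²·s⁻²·A⁻¹
kg·m²·s⁻³ ≠ kg·m²·s⁻²·A⁻¹, so they cannot be added.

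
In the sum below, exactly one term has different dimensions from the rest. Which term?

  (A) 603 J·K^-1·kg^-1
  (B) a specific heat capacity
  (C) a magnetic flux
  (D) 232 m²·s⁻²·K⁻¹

(C)

Dimensions:
  (A) J·kg⁻¹·K⁻¹ = N·m·kg⁻¹·K⁻¹ = m²·s⁻²·K⁻¹
  (B) [specific heat capacity] = m²·s⁻²·K⁻¹
  (C) [magnetic flux] = kg·m²·s⁻²·A⁻¹
  (D) m²·s⁻²·K⁻¹
All reduce to m²·s⁻²·K⁻¹ except (C), which is kg·m²·s⁻²·A⁻¹.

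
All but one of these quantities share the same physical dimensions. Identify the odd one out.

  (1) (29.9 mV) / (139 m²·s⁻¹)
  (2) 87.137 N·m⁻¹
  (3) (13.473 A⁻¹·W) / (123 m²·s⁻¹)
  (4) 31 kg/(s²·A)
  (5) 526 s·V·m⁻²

In SI base units:
  (1) [kg·m²·s⁻³·A⁻¹] / [m²·s⁻¹] = kg·s⁻²·A⁻¹
  (2) N·m⁻¹ = kg·m·s⁻²·m⁻¹ = kg·s⁻²
  (3) [kg·m²·s⁻³·A⁻¹] / [m²·s⁻¹] = kg·s⁻²·A⁻¹
  (4) kg·s⁻²·A⁻¹
  (5) V·s·m⁻² = J·C⁻¹·s·m⁻² = kg·s⁻²·A⁻¹
All reduce to kg·s⁻²·A⁻¹ except (2), which is kg·s⁻².

(2)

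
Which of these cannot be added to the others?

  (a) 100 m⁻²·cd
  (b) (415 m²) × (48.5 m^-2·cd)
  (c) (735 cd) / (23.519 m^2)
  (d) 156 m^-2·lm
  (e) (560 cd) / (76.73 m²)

In SI base units:
  (a) cd·m⁻² = m⁻²·cd
  (b) [m²] · [m⁻²·cd] = cd
  (c) [cd] / [m²] = m⁻²·cd
  (d) lm·m⁻² = cd·m⁻² = m⁻²·cd
  (e) [cd] / [m²] = m⁻²·cd
All reduce to m⁻²·cd except (b), which is cd.

(b)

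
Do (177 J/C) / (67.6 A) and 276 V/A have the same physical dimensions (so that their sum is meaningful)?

Work out the base dimensions of each:
  (177 J/C) / (67.6 A):  [kg·m²·s⁻³·A⁻¹] / [A] = kg·m²·s⁻³·A⁻²
  276 V/A:  V·A⁻¹ = J·C⁻¹·A⁻¹ = kg·m²·s⁻³·A⁻²
Both are kg·m²·s⁻³·A⁻², so they have the same dimensions and can be added.

Yes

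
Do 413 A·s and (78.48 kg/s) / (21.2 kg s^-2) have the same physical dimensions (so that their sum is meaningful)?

No

Dimensions:
  413 A·s:  A·s = s·A
  (78.48 kg/s) / (21.2 kg s^-2):  [kg·s⁻¹] / [kg·s⁻²] = s
s·A ≠ s, so they cannot be added.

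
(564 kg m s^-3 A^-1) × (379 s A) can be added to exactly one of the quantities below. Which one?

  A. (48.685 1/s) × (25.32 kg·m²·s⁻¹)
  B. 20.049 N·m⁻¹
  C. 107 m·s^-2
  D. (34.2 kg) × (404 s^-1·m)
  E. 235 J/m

Reference: [kg·m·s⁻³·A⁻¹] · [s·A] = kg·m·s⁻².
Each option:
  A. [s⁻¹] · [kg·m²·s⁻¹] = kg·m²·s⁻²
  B. N·m⁻¹ = kg·m·s⁻²·m⁻¹ = kg·s⁻²
  C. m·s⁻²
  D. [kg] · [m·s⁻¹] = kg·m·s⁻¹
  E. J·m⁻¹ = N·m·m⁻¹ = kg·m·s⁻²  ← same
Only E. matches kg·m·s⁻².

E.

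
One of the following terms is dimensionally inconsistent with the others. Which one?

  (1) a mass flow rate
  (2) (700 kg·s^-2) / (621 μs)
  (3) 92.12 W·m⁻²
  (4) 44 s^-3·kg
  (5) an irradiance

(1)

Work out the base dimensions of each:
  (1) [mass flow rate] = kg·s⁻¹
  (2) [kg·s⁻²] / [s] = kg·s⁻³
  (3) W·m⁻² = J·s⁻¹·m⁻² = kg·s⁻³
  (4) kg·s⁻³
  (5) [irradiance] = kg·s⁻³
All reduce to kg·s⁻³ except (1), which is kg·s⁻¹.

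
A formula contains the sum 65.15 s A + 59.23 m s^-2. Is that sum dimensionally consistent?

No

In SI base units:
  65.15 s A:  s·A
  59.23 m s^-2:  m·s⁻²
s·A ≠ m·s⁻², so they cannot be added.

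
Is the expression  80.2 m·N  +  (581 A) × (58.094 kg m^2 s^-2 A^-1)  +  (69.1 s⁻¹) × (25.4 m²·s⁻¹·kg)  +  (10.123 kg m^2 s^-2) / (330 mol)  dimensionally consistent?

In SI base units:
  80.2 m·N:  N·m = kg·m·s⁻²·m = kg·m²·s⁻²
  (581 A) × (58.094 kg m^2 s^-2 A^-1):  [A] · [kg·m²·s⁻²·A⁻¹] = kg·m²·s⁻²
  (69.1 s⁻¹) × (25.4 m²·s⁻¹·kg):  [s⁻¹] · [kg·m²·s⁻¹] = kg·m²·s⁻²
  (10.123 kg m^2 s^-2) / (330 mol):  [kg·m²·s⁻²] / [mol] = kg·m²·s⁻²·mol⁻¹
The terms do not share a single dimension (kg·m²·s⁻² vs kg·m²·s⁻²·mol⁻¹).

No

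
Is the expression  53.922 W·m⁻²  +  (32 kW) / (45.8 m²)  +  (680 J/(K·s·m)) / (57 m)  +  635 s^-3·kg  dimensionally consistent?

Dimensions:
  53.922 W·m⁻²:  W·m⁻² = J·s⁻¹·m⁻² = kg·s⁻³
  (32 kW) / (45.8 m²):  [kg·m²·s⁻³] / [m²] = kg·s⁻³
  (680 J/(K·s·m)) / (57 m):  [kg·m·s⁻³·K⁻¹] / [m] = kg·s⁻³·K⁻¹
  635 s^-3·kg:  kg·s⁻³
The terms do not share a single dimension (kg·s⁻³ vs kg·s⁻³·K⁻¹).

No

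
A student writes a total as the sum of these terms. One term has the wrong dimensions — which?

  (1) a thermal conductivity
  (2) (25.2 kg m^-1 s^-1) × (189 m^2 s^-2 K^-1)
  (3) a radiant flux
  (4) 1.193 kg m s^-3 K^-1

(3)

Work out the base dimensions of each:
  (1) [thermal conductivity] = kg·m·s⁻³·K⁻¹
  (2) [kg·m⁻¹·s⁻¹] · [m²·s⁻²·K⁻¹] = kg·m·s⁻³·K⁻¹
  (3) [radiant flux] = kg·m²·s⁻³
  (4) kg·m·s⁻³·K⁻¹
All reduce to kg·m·s⁻³·K⁻¹ except (3), which is kg·m²·s⁻³.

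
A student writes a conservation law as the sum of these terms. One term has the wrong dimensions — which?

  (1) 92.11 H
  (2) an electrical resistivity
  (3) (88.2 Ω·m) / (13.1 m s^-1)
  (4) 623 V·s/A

(2)

Dimensions:
  (1) H = V·s·A⁻¹ = kg·m²·s⁻²·A⁻²
  (2) [electrical resistivity] = kg·m³·s⁻³·A⁻²
  (3) [kg·m³·s⁻³·A⁻²] / [m·s⁻¹] = kg·m²·s⁻²·A⁻²
  (4) V·s·A⁻¹ = J·C⁻¹·s·A⁻¹ = kg·m²·s⁻²·A⁻²
All reduce to kg·m²·s⁻²·A⁻² except (2), which is kg·m³·s⁻³·A⁻².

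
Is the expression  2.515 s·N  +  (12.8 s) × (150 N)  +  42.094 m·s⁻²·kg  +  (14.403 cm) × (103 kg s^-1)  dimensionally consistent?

Dimensions:
  2.515 s·N:  N·s = kg·m·s⁻²·s = kg·m·s⁻¹
  (12.8 s) × (150 N):  [s] · [kg·m·s⁻²] = kg·m·s⁻¹
  42.094 m·s⁻²·kg:  kg·m·s⁻²
  (14.403 cm) × (103 kg s^-1):  [m] · [kg·s⁻¹] = kg·m·s⁻¹
The terms do not share a single dimension (kg·m·s⁻² vs kg·m·s⁻¹).

No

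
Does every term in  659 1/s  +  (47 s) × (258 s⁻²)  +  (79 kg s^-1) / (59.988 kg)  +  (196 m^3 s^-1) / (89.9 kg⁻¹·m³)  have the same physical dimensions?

Work out the base dimensions of each:
  659 1/s:  s⁻¹
  (47 s) × (258 s⁻²):  [s] · [s⁻²] = s⁻¹
  (79 kg s^-1) / (59.988 kg):  [kg·s⁻¹] / [kg] = s⁻¹
  (196 m^3 s^-1) / (89.9 kg⁻¹·m³):  [m³·s⁻¹] / [kg⁻¹·m³] = kg·s⁻¹
The terms do not share a single dimension (kg·s⁻¹ vs s⁻¹).

No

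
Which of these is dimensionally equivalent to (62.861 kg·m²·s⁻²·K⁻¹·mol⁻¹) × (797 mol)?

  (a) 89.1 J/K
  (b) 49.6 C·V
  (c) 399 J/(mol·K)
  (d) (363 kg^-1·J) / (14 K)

(a)

Reference: [kg·m²·s⁻²·K⁻¹·mol⁻¹] · [mol] = kg·m²·s⁻²·K⁻¹.
Each option:
  (a) J·K⁻¹ = N·m·K⁻¹ = kg·m²·s⁻²·K⁻¹  ← same
  (b) C·V = s·A·J·C⁻¹ = kg·m²·s⁻²
  (c) J·mol⁻¹·K⁻¹ = N·m·mol⁻¹·K⁻¹ = kg·m²·s⁻²·K⁻¹·mol⁻¹
  (d) [m²·s⁻²] / [K] = m²·s⁻²·K⁻¹
Only (a) matches kg·m²·s⁻²·K⁻¹.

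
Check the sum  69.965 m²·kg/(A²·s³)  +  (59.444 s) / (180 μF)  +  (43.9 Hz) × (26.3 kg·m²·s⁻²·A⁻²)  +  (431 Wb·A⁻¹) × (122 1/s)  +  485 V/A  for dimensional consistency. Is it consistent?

Yes

Expand each in SI base units:
  69.965 m²·kg/(A²·s³):  kg·m²·s⁻³·A⁻²
  (59.444 s) / (180 μF):  [s] / [kg⁻¹·m⁻²·s⁴·A²] = kg·m²·s⁻³·A⁻²
  (43.9 Hz) × (26.3 kg·m²·s⁻²·A⁻²):  [s⁻¹] · [kg·m²·s⁻²·A⁻²] = kg·m²·s⁻³·A⁻²
  (431 Wb·A⁻¹) × (122 1/s):  [kg·m²·s⁻²·A⁻²] · [s⁻¹] = kg·m²·s⁻³·A⁻²
  485 V/A:  V·A⁻¹ = J·C⁻¹·A⁻¹ = kg·m²·s⁻³·A⁻²
Every term reduces to kg·m²·s⁻³·A⁻².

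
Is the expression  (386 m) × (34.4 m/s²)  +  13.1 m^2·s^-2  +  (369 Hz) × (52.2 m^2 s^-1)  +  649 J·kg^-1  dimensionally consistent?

Reduce each to base SI dimensions:
  (386 m) × (34.4 m/s²):  [m] · [m·s⁻²] = m²·s⁻²
  13.1 m^2·s^-2:  m²·s⁻²
  (369 Hz) × (52.2 m^2 s^-1):  [s⁻¹] · [m²·s⁻¹] = m²·s⁻²
  649 J·kg^-1:  J·kg⁻¹ = N·m·kg⁻¹ = m²·s⁻²
Every term reduces to m²·s⁻².

Yes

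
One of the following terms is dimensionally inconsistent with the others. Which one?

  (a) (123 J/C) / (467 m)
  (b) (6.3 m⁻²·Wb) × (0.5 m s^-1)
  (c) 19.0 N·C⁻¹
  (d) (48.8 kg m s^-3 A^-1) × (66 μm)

Expand each in SI base units:
  (a) [kg·m²·s⁻³·A⁻¹] / [m] = kg·m·s⁻³·A⁻¹
  (b) [kg·s⁻²·A⁻¹] · [m·s⁻¹] = kg·m·s⁻³·A⁻¹
  (c) N·C⁻¹ = kg·m·s⁻²·(s·A)⁻¹ = kg·m·s⁻³·A⁻¹
  (d) [kg·m·s⁻³·A⁻¹] · [m] = kg·m²·s⁻³·A⁻¹
All reduce to kg·m·s⁻³·A⁻¹ except (d), which is kg·m²·s⁻³·A⁻¹.

(d)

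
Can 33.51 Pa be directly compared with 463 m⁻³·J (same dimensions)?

Expand each in SI base units:
  33.51 Pa:  Pa = N·m⁻² = kg·m⁻¹·s⁻²
  463 m⁻³·J:  J·m⁻³ = N·m·m⁻³ = kg·m⁻¹·s⁻²
Both are kg·m⁻¹·s⁻², so they have the same dimensions and can be added.

Yes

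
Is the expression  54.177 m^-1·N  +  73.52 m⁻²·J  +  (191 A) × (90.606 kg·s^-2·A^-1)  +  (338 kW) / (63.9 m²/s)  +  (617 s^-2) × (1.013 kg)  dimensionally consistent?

In SI base units:
  54.177 m^-1·N:  N·m⁻¹ = kg·m·s⁻²·m⁻¹ = kg·s⁻²
  73.52 m⁻²·J:  J·m⁻² = N·m·m⁻² = kg·s⁻²
  (191 A) × (90.606 kg·s^-2·A^-1):  [A] · [kg·s⁻²·A⁻¹] = kg·s⁻²
  (338 kW) / (63.9 m²/s):  [kg·m²·s⁻³] / [m²·s⁻¹] = kg·s⁻²
  (617 s^-2) × (1.013 kg):  [s⁻²] · [kg] = kg·s⁻²
Every term reduces to kg·s⁻².

Yes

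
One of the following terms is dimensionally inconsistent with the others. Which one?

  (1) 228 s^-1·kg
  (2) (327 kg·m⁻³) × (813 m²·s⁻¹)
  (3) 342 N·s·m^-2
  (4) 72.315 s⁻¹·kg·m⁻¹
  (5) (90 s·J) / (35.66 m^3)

(1)

In SI base units:
  (1) kg·s⁻¹
  (2) [kg·m⁻³] · [m²·s⁻¹] = kg·m⁻¹·s⁻¹
  (3) N·s·m⁻² = kg·m·s⁻²·s·m⁻² = kg·m⁻¹·s⁻¹
  (4) kg·m⁻¹·s⁻¹
  (5) [kg·m²·s⁻¹] / [m³] = kg·m⁻¹·s⁻¹
All reduce to kg·m⁻¹·s⁻¹ except (1), which is kg·s⁻¹.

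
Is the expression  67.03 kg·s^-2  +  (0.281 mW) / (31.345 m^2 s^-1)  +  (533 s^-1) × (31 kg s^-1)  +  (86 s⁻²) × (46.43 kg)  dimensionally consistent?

Yes

In SI base units:
  67.03 kg·s^-2:  kg·s⁻²
  (0.281 mW) / (31.345 m^2 s^-1):  [kg·m²·s⁻³] / [m²·s⁻¹] = kg·s⁻²
  (533 s^-1) × (31 kg s^-1):  [s⁻¹] · [kg·s⁻¹] = kg·s⁻²
  (86 s⁻²) × (46.43 kg):  [s⁻²] · [kg] = kg·s⁻²
Every term reduces to kg·s⁻².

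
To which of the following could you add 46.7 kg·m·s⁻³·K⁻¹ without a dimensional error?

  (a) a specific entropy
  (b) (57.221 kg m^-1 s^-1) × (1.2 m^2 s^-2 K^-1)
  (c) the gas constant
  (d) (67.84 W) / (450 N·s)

(b)

Reference: kg·m·s⁻³·K⁻¹.
Each option:
  (a) [specific entropy] = m²·s⁻²·K⁻¹
  (b) [kg·m⁻¹·s⁻¹] · [m²·s⁻²·K⁻¹] = kg·m·s⁻³·K⁻¹  ← same
  (c) [gas constant] = kg·m²·s⁻²·K⁻¹·mol⁻¹
  (d) [kg·m²·s⁻³] / [kg·m·s⁻¹] = m·s⁻²
Only (b) matches kg·m·s⁻³·K⁻¹.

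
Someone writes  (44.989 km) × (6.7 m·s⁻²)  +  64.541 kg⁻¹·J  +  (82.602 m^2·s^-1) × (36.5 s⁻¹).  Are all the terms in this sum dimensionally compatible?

Yes

Expand each in SI base units:
  (44.989 km) × (6.7 m·s⁻²):  [m] · [m·s⁻²] = m²·s⁻²
  64.541 kg⁻¹·J:  J·kg⁻¹ = N·m·kg⁻¹ = m²·s⁻²
  (82.602 m^2·s^-1) × (36.5 s⁻¹):  [m²·s⁻¹] · [s⁻¹] = m²·s⁻²
Every term reduces to m²·s⁻².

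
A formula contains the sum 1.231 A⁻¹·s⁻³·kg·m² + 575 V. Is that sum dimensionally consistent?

Yes

Work out the base dimensions of each:
  1.231 A⁻¹·s⁻³·kg·m²:  kg·m²·s⁻³·A⁻¹
  575 V:  V = J·C⁻¹ = kg·m²·s⁻³·A⁻¹
Both are kg·m²·s⁻³·A⁻¹, so they have the same dimensions and can be added.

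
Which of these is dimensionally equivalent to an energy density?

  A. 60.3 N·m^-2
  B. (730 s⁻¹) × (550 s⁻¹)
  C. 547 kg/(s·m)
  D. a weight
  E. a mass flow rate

A.

Reference: [energy density] = kg·m⁻¹·s⁻².
Each option:
  A. N·m⁻² = kg·m·s⁻²·m⁻² = kg·m⁻¹·s⁻²  ← same
  B. [s⁻¹] · [s⁻¹] = s⁻²
  C. kg·m⁻¹·s⁻¹
  D. [weight] = kg·m·s⁻²
  E. [mass flow rate] = kg·s⁻¹
Only A. matches kg·m⁻¹·s⁻².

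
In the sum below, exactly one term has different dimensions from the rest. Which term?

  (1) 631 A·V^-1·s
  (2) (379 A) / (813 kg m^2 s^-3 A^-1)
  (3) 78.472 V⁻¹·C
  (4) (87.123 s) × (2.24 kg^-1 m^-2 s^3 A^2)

Reduce each to base SI dimensions:
  (1) A·s·V⁻¹ = A·s·(J·C⁻¹)⁻¹ = kg⁻¹·m⁻²·s⁴·A²
  (2) [A] / [kg·m²·s⁻³·A⁻¹] = kg⁻¹·m⁻²·s³·A²
  (3) C·V⁻¹ = s·A·(J·C⁻¹)⁻¹ = kg⁻¹·m⁻²·s⁴·A²
  (4) [s] · [kg⁻¹·m⁻²·s³·A²] = kg⁻¹·m⁻²·s⁴·A²
All reduce to kg⁻¹·m⁻²·s⁴·A² except (2), which is kg⁻¹·m⁻²·s³·A².

(2)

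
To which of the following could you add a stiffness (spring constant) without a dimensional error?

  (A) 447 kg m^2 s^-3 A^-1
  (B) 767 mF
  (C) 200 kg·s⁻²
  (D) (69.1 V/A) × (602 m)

Reference: [stiffness (spring constant)] = kg·s⁻².
Each option:
  (A) kg·m²·s⁻³·A⁻¹
  (B) F = C·V⁻¹ = kg⁻¹·m⁻²·s⁴·A²
  (C) kg·s⁻²  ← same
  (D) [kg·m²·s⁻³·A⁻²] · [m] = kg·m³·s⁻³·A⁻²
Only (C) matches kg·s⁻².

(C)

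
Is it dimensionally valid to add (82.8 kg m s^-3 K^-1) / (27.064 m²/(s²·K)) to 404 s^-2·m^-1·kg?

Reduce each to base SI dimensions:
  (82.8 kg m s^-3 K^-1) / (27.064 m²/(s²·K)):  [kg·m·s⁻³·K⁻¹] / [m²·s⁻²·K⁻¹] = kg·m⁻¹·s⁻¹
  404 s^-2·m^-1·kg:  kg·m⁻¹·s⁻²
kg·m⁻¹·s⁻¹ ≠ kg·m⁻¹·s⁻², so they cannot be added.

No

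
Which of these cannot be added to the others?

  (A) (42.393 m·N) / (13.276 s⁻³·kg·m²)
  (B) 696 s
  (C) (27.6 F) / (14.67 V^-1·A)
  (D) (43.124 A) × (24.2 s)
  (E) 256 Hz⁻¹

(D)

In SI base units:
  (A) [kg·m²·s⁻²] / [kg·m²·s⁻³] = s
  (B) s
  (C) [kg⁻¹·m⁻²·s⁴·A²] / [kg⁻¹·m⁻²·s³·A²] = s
  (D) [A] · [s] = s·A
  (E) Hz⁻¹ = (s⁻¹)⁻¹ = s
All reduce to s except (D), which is s·A.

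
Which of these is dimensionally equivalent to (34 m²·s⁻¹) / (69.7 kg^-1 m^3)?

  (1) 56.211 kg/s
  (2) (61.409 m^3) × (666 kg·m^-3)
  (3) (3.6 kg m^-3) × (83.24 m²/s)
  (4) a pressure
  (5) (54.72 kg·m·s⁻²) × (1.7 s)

(3)

Reference: [m²·s⁻¹] / [kg⁻¹·m³] = kg·m⁻¹·s⁻¹.
Each option:
  (1) kg·s⁻¹
  (2) [m³] · [kg·m⁻³] = kg
  (3) [kg·m⁻³] · [m²·s⁻¹] = kg·m⁻¹·s⁻¹  ← same
  (4) [pressure] = kg·m⁻¹·s⁻²
  (5) [kg·m·s⁻²] · [s] = kg·m·s⁻¹
Only (3) matches kg·m⁻¹·s⁻¹.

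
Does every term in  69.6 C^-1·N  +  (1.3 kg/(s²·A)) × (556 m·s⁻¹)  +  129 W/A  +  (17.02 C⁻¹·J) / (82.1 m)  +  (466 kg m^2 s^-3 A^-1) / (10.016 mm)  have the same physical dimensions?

No

In SI base units:
  69.6 C^-1·N:  N·C⁻¹ = kg·m·s⁻²·(s·A)⁻¹ = kg·m·s⁻³·A⁻¹
  (1.3 kg/(s²·A)) × (556 m·s⁻¹):  [kg·s⁻²·A⁻¹] · [m·s⁻¹] = kg·m·s⁻³·A⁻¹
  129 W/A:  W·A⁻¹ = J·s⁻¹·A⁻¹ = kg·m²·s⁻³·A⁻¹
  (17.02 C⁻¹·J) / (82.1 m):  [kg·m²·s⁻³·A⁻¹] / [m] = kg·m·s⁻³·A⁻¹
  (466 kg m^2 s^-3 A^-1) / (10.016 mm):  [kg·m²·s⁻³·A⁻¹] / [m] = kg·m·s⁻³·A⁻¹
The terms do not share a single dimension (kg·m²·s⁻³·A⁻¹ vs kg·m·s⁻³·A⁻¹).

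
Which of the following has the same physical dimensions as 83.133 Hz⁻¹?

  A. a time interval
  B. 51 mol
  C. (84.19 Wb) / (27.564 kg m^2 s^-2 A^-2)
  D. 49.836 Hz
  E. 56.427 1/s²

Reference: Hz⁻¹ = (s⁻¹)⁻¹ = s.
Each option:
  A. [time interval] = s  ← same
  B. mol
  C. [kg·m²·s⁻²·A⁻¹] / [kg·m²·s⁻²·A⁻²] = A
  D. Hz = s⁻¹
  E. s⁻²
Only A. matches s.

A.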